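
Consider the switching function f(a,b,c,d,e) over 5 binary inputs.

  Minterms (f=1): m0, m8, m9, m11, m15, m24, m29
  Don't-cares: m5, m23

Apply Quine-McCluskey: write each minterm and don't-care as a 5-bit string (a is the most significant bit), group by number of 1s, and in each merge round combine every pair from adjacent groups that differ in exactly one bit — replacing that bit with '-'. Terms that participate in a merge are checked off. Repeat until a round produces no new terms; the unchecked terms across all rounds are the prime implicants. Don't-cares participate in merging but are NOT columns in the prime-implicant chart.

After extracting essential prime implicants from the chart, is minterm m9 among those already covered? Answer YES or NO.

[col 0] 00000*, 00101, 01000*, 01001*, 01011*, 01111*, 10111, 11000*, 11101
[col 1] -1000, 0-000, 01-11, 010-1, 0100-
Prime implicants: -1000, 0-000, 00101, 01-11, 010-1, 0100-, 10111, 11101
PI chart (minterm → PIs covering it):
  0 | 0-000  (sole → essential)
  8 | -1000,0-000,0100-
  9 | 010-1,0100-
  11 | 01-11,010-1
  15 | 01-11  (sole → essential)
  24 | -1000  (sole → essential)
  29 | 11101  (sole → essential)
Essential prime implicants: -1000, 0-000, 01-11, 11101

NO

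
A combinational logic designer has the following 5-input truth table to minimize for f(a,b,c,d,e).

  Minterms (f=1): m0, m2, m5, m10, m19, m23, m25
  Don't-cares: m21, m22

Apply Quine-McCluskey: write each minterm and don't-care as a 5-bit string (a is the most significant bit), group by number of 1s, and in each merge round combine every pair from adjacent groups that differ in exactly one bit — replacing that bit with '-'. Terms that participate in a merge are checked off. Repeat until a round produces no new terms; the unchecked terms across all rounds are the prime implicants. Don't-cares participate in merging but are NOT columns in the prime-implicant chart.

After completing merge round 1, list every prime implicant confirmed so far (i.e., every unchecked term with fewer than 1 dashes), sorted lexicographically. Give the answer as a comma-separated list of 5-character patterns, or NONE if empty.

11001

Round 0: 00000✓ 00010✓ 00101✓ 01010✓ 10011✓ 10101✓ 10110✓ 10111✓ 11001
Round 1: -0101 0-010 000-0 10-11 101-1 1011-
PIs = {-0101, 0-010, 000-0, 10-11, 101-1, 1011-, 11001}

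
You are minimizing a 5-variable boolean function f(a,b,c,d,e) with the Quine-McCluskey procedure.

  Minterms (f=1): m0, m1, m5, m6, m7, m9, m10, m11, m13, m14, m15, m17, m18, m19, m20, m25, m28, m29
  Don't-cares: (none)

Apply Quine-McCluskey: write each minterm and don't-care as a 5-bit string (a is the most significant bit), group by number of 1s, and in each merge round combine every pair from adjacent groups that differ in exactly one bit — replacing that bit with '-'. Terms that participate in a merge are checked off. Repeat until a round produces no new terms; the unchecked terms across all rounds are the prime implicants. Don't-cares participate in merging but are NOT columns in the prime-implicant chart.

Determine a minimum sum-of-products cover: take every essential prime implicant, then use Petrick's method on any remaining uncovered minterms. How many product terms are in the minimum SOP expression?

8

Round 0: 00000✓ 00001✓ 00101✓ 00110✓ 00111✓ 01001✓ 01010✓ 01011✓ 01101✓ 01110✓ 01111✓ 10001✓ 10010✓ 10011✓ 10100✓ 11001✓ 11100✓ 11101✓
Round 1: -0001✓ -1001✓ -1101✓ 0-001✓ 0-101✓ 0-110✓ 0-111✓ 00-01✓ 0000- 001-1✓ 0011-✓ 01-01✓ 01-10✓ 01-11✓ 010-1✓ 0101-✓ 011-1✓ 0111-✓ 1-001✓ 1-100 100-1 1001- 11-01✓ 1110-
Round 2: --001 -1-01 0--01 0-1-1 0-11- 01--1 01-1-
PIs = {--001, -1-01, 0--01, 0-1-1, 0-11-, 0000-, 01--1, 01-1-, 1-100, 100-1, 1001-, 1110-}
Coverage chart:
  m0: 0000- ←essential
  m1: --001,0--01,0000-
  m5: 0--01,0-1-1
  m6: 0-11- ←essential
  m7: 0-1-1,0-11-
  m9: --001,-1-01,0--01,01--1
  m10: 01-1- ←essential
  m11: 01--1,01-1-
  m13: -1-01,0--01,0-1-1,01--1
  m14: 0-11-,01-1-
  m15: 0-1-1,0-11-,01--1,01-1-
  m17: --001,100-1
  m18: 1001- ←essential
  m19: 100-1,1001-
  m20: 1-100 ←essential
  m25: --001,-1-01
  m28: 1-100,1110-
  m29: -1-01,1110-
Essential: 0-11-, 0000-, 01-1-, 1-100, 1001-
Petrick residual → --001, -1-01, 0--01
Min cover (8 terms): c'd'e + bd'e + a'd'e + a'cd + a'b'c'd' + a'bd + acd'e' + ab'c'd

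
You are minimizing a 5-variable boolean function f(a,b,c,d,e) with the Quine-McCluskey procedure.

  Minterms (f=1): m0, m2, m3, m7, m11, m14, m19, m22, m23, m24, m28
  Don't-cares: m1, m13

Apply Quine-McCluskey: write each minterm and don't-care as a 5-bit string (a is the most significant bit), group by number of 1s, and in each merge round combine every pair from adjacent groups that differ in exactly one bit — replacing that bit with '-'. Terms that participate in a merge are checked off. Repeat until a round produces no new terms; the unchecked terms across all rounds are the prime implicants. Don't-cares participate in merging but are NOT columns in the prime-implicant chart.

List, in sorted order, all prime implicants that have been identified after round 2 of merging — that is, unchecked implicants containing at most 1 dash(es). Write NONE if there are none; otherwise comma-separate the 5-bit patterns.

0-011, 01101, 01110, 1011-, 11-00

size-2^0 implicants → 00000(✓)  00001(✓)  00010(✓)  00011(✓)  00111(✓)  01011(✓)  01101  01110  10011(✓)  10110(✓)  10111(✓)  11000(✓)  11100(✓)
size-2^1 implicants → -0011(✓)  -0111(✓)  0-011  00-11(✓)  000-0(✓)  000-1(✓)  0000-(✓)  0001-(✓)  10-11(✓)  1011-  11-00
size-2^2 implicants → -0-11  000--
Unchecked terms (primes): -0-11, 0-011, 000--, 01101, 01110, 1011-, 11-00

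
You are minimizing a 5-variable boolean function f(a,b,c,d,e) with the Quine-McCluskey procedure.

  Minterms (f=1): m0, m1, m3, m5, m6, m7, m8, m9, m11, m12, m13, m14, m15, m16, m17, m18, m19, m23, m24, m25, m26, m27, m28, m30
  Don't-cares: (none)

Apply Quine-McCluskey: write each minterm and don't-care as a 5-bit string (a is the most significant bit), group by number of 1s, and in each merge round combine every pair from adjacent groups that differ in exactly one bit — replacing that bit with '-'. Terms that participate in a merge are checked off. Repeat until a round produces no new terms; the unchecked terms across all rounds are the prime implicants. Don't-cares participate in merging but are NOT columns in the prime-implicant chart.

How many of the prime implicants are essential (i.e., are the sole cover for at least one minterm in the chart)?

[col 0] 00000*, 00001*, 00011*, 00101*, 00110*, 00111*, 01000*, 01001*, 01011*, 01100*, 01101*, 01110*, 01111*, 10000*, 10001*, 10010*, 10011*, 10111*, 11000*, 11001*, 11010*, 11011*, 11100*, 11110*
[col 1] -0000*, -0001*, -0011*, -0111*, -1000*, -1001*, -1011*, -1100*, -1110*, 0-000*, 0-001*, 0-011*, 0-101*, 0-110*, 0-111*, 00-01*, 00-11*, 000-1*, 0000-*, 001-1*, 0011-*, 01-00*, 01-01*, 01-11*, 010-1*, 0100-*, 011-0*, 011-1*, 0110-*, 0111-*, 1-000*, 1-001*, 1-010*, 1-011*, 10-11*, 100-0*, 100-1*, 1000-*, 1001-*, 11-00*, 11-10*, 110-0*, 110-1*, 1100-*, 1101-*, 111-0*
[col 2] --000*, --001*, --011*, -0-11, -00-1*, -000-*, -1-00, -10-1*, -100-*, -11-0, 0--01*, 0--11*, 0-0-1*, 0-00-*, 0-1-1*, 0-11-, 00--1*, 01--1*, 01-0-, 011--, 1-0-0*, 1-0-1*, 1-00-*, 1-01-*, 100--*, 11--0, 110--*
[col 3] --0-1, --00-, 0---1, 1-0--
Prime implicants: --0-1, --00-, -0-11, -1-00, -11-0, 0---1, 0-11-, 01-0-, 011--, 1-0--, 11--0
PI chart (minterm → PIs covering it):
  0 | --00-  (sole → essential)
  1 | --0-1,--00-,0---1
  3 | --0-1,-0-11,0---1
  5 | 0---1  (sole → essential)
  6 | 0-11-  (sole → essential)
  7 | -0-11,0---1,0-11-
  8 | --00-,-1-00,01-0-
  9 | --0-1,--00-,0---1,01-0-
  11 | --0-1,0---1
  12 | -1-00,-11-0,01-0-,011--
  13 | 0---1,01-0-,011--
  14 | -11-0,0-11-,011--
  15 | 0---1,0-11-,011--
  16 | --00-,1-0--
  17 | --0-1,--00-,1-0--
  18 | 1-0--  (sole → essential)
  19 | --0-1,-0-11,1-0--
  23 | -0-11  (sole → essential)
  24 | --00-,-1-00,1-0--,11--0
  25 | --0-1,--00-,1-0--
  26 | 1-0--,11--0
  27 | --0-1,1-0--
  28 | -1-00,-11-0,11--0
  30 | -11-0,11--0
Essential prime implicants: --00-, -0-11, 0---1, 0-11-, 1-0--

5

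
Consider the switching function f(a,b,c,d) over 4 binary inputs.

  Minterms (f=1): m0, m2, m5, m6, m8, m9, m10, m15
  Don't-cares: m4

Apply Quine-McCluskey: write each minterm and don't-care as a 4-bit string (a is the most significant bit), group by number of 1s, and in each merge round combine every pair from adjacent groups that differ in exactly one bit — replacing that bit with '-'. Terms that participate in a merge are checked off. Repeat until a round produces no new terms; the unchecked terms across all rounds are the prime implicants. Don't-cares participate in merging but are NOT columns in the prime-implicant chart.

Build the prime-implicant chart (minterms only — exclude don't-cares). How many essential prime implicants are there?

5

Round 0: 0000✓ 0010✓ 0100✓ 0101✓ 0110✓ 1000✓ 1001✓ 1010✓ 1111
Round 1: -000✓ -010✓ 0-00✓ 0-10✓ 00-0✓ 01-0✓ 010- 10-0✓ 100-
Round 2: -0-0 0--0
PIs = {-0-0, 0--0, 010-, 100-, 1111}
Coverage chart:
  m0: -0-0,0--0
  m2: -0-0,0--0
  m5: 010- ←essential
  m6: 0--0 ←essential
  m8: -0-0,100-
  m9: 100- ←essential
  m10: -0-0 ←essential
  m15: 1111 ←essential
Essential: -0-0, 0--0, 010-, 100-, 1111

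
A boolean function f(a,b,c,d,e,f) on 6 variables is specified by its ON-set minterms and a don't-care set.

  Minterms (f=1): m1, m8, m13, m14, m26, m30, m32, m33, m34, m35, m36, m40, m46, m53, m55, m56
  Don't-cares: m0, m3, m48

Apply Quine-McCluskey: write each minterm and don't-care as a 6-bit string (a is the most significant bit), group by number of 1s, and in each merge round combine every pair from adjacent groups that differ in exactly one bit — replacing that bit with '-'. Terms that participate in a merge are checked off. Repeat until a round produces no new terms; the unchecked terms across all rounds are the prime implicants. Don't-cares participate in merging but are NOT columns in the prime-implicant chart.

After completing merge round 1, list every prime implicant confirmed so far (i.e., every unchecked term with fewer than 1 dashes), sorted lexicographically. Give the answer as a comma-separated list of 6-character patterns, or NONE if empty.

001101

size-2^0 implicants → 000000(✓)  000001(✓)  000011(✓)  001000(✓)  001101  001110(✓)  011010(✓)  011110(✓)  100000(✓)  100001(✓)  100010(✓)  100011(✓)  100100(✓)  101000(✓)  101110(✓)  110000(✓)  110101(✓)  110111(✓)  111000(✓)
size-2^1 implicants → -00000(✓)  -00001(✓)  -00011(✓)  -01000(✓)  -01110  0-1110  00-000(✓)  0000-1(✓)  00000-(✓)  011-10  1-0000(✓)  1-1000(✓)  10-000(✓)  100-00  1000-0(✓)  1000-1(✓)  10000-(✓)  10001-(✓)  11-000(✓)  1101-1
size-2^2 implicants → -0-000  -000-1  -0000-  1--000  1000--
Unchecked terms (primes): -0-000, -000-1, -0000-, -01110, 0-1110, 001101, 011-10, 1--000, 100-00, 1000--, 1101-1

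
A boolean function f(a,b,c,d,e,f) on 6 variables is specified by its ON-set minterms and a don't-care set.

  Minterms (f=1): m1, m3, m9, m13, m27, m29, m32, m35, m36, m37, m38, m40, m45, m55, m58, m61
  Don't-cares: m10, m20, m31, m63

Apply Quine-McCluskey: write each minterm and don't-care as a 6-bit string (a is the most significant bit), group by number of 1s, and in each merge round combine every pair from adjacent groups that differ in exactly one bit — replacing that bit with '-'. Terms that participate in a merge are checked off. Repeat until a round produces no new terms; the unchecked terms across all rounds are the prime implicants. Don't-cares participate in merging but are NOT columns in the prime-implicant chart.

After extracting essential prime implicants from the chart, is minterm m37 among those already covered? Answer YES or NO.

NO

[col 0] 000001*, 000011*, 001001*, 001010, 001101*, 010100, 011011*, 011101*, 011111*, 100000*, 100011*, 100100*, 100101*, 100110*, 101000*, 101101*, 110111*, 111010, 111101*, 111111*
[col 1] -00011, -01101*, -11101*, -11111*, 0-1101*, 00-001, 0000-1, 001-01, 011-11, 0111-1*, 1-1101*, 10-000, 10-101, 100-00, 1001-0, 10010-, 11-111, 1111-1*
[col 2] --1101, -111-1
Prime implicants: --1101, -00011, -111-1, 00-001, 0000-1, 001-01, 001010, 010100, 011-11, 10-000, 10-101, 100-00, 1001-0, 10010-, 11-111, 111010
PI chart (minterm → PIs covering it):
  1 | 00-001,0000-1
  3 | -00011,0000-1
  9 | 00-001,001-01
  13 | --1101,001-01
  27 | 011-11  (sole → essential)
  29 | --1101,-111-1
  32 | 10-000,100-00
  35 | -00011  (sole → essential)
  36 | 100-00,1001-0,10010-
  37 | 10-101,10010-
  38 | 1001-0  (sole → essential)
  40 | 10-000  (sole → essential)
  45 | --1101,10-101
  55 | 11-111  (sole → essential)
  58 | 111010  (sole → essential)
  61 | --1101,-111-1
Essential prime implicants: -00011, 011-11, 10-000, 1001-0, 11-111, 111010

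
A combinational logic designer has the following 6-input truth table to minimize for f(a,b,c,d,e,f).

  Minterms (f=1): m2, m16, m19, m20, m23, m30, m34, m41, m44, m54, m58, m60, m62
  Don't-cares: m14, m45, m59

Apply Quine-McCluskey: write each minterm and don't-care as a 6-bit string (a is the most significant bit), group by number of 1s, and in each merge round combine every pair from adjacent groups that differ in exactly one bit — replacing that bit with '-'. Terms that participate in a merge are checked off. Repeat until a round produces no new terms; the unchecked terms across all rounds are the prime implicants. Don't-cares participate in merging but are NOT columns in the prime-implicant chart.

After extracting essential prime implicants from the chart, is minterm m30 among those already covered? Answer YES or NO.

NO

[col 0] 000010*, 001110*, 010000*, 010011*, 010100*, 010111*, 011110*, 100010*, 101001*, 101100*, 101101*, 110110*, 111010*, 111011*, 111100*, 111110*
[col 1] -00010, -11110, 0-1110, 010-00, 010-11, 1-1100, 101-01, 10110-, 11-110, 111-10, 11101-, 1111-0
Prime implicants: -00010, -11110, 0-1110, 010-00, 010-11, 1-1100, 101-01, 10110-, 11-110, 111-10, 11101-, 1111-0
PI chart (minterm → PIs covering it):
  2 | -00010  (sole → essential)
  16 | 010-00  (sole → essential)
  19 | 010-11  (sole → essential)
  20 | 010-00  (sole → essential)
  23 | 010-11  (sole → essential)
  30 | -11110,0-1110
  34 | -00010  (sole → essential)
  41 | 101-01  (sole → essential)
  44 | 1-1100,10110-
  54 | 11-110  (sole → essential)
  58 | 111-10,11101-
  60 | 1-1100,1111-0
  62 | -11110,11-110,111-10,1111-0
Essential prime implicants: -00010, 010-00, 010-11, 101-01, 11-110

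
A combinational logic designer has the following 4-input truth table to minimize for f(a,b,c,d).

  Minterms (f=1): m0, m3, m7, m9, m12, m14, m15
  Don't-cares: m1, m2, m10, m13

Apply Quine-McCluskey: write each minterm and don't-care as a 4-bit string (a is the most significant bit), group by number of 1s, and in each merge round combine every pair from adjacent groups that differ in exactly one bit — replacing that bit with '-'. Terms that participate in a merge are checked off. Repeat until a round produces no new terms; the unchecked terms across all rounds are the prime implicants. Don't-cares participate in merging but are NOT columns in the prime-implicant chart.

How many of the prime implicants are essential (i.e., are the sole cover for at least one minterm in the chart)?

2

[col 0] 0000*, 0001*, 0010*, 0011*, 0111*, 1001*, 1010*, 1100*, 1101*, 1110*, 1111*
[col 1] -001, -010, -111, 0-11, 00-0*, 00-1*, 000-*, 001-*, 1-01, 1-10, 11-0*, 11-1*, 110-*, 111-*
[col 2] 00--, 11--
Prime implicants: -001, -010, -111, 0-11, 00--, 1-01, 1-10, 11--
PI chart (minterm → PIs covering it):
  0 | 00--  (sole → essential)
  3 | 0-11,00--
  7 | -111,0-11
  9 | -001,1-01
  12 | 11--  (sole → essential)
  14 | 1-10,11--
  15 | -111,11--
Essential prime implicants: 00--, 11--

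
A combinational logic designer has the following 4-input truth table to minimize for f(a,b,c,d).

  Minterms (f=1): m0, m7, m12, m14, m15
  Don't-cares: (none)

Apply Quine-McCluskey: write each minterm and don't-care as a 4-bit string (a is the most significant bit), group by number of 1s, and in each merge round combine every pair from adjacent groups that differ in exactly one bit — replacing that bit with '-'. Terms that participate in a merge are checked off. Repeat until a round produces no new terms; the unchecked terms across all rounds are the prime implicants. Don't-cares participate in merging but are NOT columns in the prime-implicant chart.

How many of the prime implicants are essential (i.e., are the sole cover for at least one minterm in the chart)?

[col 0] 0000, 0111*, 1100*, 1110*, 1111*
[col 1] -111, 11-0, 111-
Prime implicants: -111, 0000, 11-0, 111-
PI chart (minterm → PIs covering it):
  0 | 0000  (sole → essential)
  7 | -111  (sole → essential)
  12 | 11-0  (sole → essential)
  14 | 11-0,111-
  15 | -111,111-
Essential prime implicants: -111, 0000, 11-0

3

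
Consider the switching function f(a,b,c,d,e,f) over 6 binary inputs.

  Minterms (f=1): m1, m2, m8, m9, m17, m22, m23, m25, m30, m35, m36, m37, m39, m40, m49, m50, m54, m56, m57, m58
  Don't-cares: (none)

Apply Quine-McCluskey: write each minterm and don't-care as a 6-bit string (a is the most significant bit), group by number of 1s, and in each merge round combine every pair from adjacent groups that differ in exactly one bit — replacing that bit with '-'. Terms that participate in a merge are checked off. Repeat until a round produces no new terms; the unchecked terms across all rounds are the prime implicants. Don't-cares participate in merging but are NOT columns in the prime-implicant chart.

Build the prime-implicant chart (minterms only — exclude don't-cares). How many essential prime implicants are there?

7

[col 0] 000001*, 000010, 001000*, 001001*, 010001*, 010110*, 010111*, 011001*, 011110*, 100011*, 100100*, 100101*, 100111*, 101000*, 110001*, 110010*, 110110*, 111000*, 111001*, 111010*
[col 1] -01000, -10001*, -10110, -11001*, 0-0001*, 0-1001*, 00-001*, 00100-, 01-001*, 01-110, 01011-, 1-1000, 100-11, 1001-1, 10010-, 11-001*, 11-010, 110-10, 1110-0, 11100-
[col 2] -1-001, 0--001
Prime implicants: -01000, -1-001, -10110, 0--001, 000010, 00100-, 01-110, 01011-, 1-1000, 100-11, 1001-1, 10010-, 11-010, 110-10, 1110-0, 11100-
PI chart (minterm → PIs covering it):
  1 | 0--001  (sole → essential)
  2 | 000010  (sole → essential)
  8 | -01000,00100-
  9 | 0--001,00100-
  17 | -1-001,0--001
  22 | -10110,01-110,01011-
  23 | 01011-  (sole → essential)
  25 | -1-001,0--001
  30 | 01-110  (sole → essential)
  35 | 100-11  (sole → essential)
  36 | 10010-  (sole → essential)
  37 | 1001-1,10010-
  39 | 100-11,1001-1
  40 | -01000,1-1000
  49 | -1-001  (sole → essential)
  50 | 11-010,110-10
  54 | -10110,110-10
  56 | 1-1000,1110-0,11100-
  57 | -1-001,11100-
  58 | 11-010,1110-0
Essential prime implicants: -1-001, 0--001, 000010, 01-110, 01011-, 100-11, 10010-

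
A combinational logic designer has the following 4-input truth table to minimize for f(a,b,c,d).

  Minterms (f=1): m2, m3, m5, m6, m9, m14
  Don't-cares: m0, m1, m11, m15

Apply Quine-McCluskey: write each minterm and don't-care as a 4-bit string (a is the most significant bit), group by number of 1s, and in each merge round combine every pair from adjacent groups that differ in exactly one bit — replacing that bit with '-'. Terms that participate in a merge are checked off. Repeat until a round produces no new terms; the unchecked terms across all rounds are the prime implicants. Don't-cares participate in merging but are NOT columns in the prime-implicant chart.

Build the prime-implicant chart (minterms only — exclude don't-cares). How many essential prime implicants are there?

[col 0] 0000*, 0001*, 0010*, 0011*, 0101*, 0110*, 1001*, 1011*, 1110*, 1111*
[col 1] -001*, -011*, -110, 0-01, 0-10, 00-0*, 00-1*, 000-*, 001-*, 1-11, 10-1*, 111-
[col 2] -0-1, 00--
Prime implicants: -0-1, -110, 0-01, 0-10, 00--, 1-11, 111-
PI chart (minterm → PIs covering it):
  2 | 0-10,00--
  3 | -0-1,00--
  5 | 0-01  (sole → essential)
  6 | -110,0-10
  9 | -0-1  (sole → essential)
  14 | -110,111-
Essential prime implicants: -0-1, 0-01

2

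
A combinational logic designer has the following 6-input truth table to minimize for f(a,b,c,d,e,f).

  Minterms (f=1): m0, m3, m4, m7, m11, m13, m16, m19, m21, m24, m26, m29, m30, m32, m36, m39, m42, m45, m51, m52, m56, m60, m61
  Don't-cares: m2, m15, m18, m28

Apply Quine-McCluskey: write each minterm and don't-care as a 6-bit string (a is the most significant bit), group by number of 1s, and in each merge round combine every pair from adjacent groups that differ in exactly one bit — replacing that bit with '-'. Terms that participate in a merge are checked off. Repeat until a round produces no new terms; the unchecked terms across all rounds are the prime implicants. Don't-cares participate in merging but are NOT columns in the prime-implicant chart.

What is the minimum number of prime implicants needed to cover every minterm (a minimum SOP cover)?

11

Round 0: 000000✓ 000010✓ 000011✓ 000100✓ 000111✓ 001011✓ 001101✓ 001111✓ 010000✓ 010010✓ 010011✓ 010101✓ 011000✓ 011010✓ 011100✓ 011101✓ 011110✓ 100000✓ 100100✓ 100111✓ 101010 101101✓ 110011✓ 110100✓ 111000✓ 111100✓ 111101✓
Round 1: -00000✓ -00100✓ -00111 -01101✓ -10011 -11000✓ -11100✓ -11101✓ 0-0000✓ 0-0010✓ 0-0011✓ 0-1101✓ 00-011✓ 00-111✓ 000-00✓ 000-11✓ 0000-0✓ 00001-✓ 001-11✓ 0011-1 01-000✓ 01-010✓ 01-101 0100-0✓ 01001-✓ 011-00✓ 011-10✓ 0110-0✓ 0111-0✓ 01110-✓ 1-0100 1-1101✓ 100-00✓ 11-100 111-00✓ 11110-✓
Round 2: --1101 -00-00 -11-00 -1110- 0-00-0 0-001- 00--11 01-0-0 011--0
PIs = {--1101, -00-00, -00111, -10011, -11-00, -1110-, 0-00-0, 0-001-, 00--11, 0011-1, 01-0-0, 01-101, 011--0, 1-0100, 101010, 11-100}
Coverage chart:
  m0: -00-00,0-00-0
  m3: 0-001-,00--11
  m4: -00-00 ←essential
  m7: -00111,00--11
  m11: 00--11 ←essential
  m13: --1101,0011-1
  m16: 0-00-0,01-0-0
  m19: -10011,0-001-
  m21: 01-101 ←essential
  m24: -11-00,01-0-0,011--0
  m26: 01-0-0,011--0
  m29: --1101,-1110-,01-101
  m30: 011--0 ←essential
  m32: -00-00 ←essential
  m36: -00-00,1-0100
  m39: -00111 ←essential
  m42: 101010 ←essential
  m45: --1101 ←essential
  m51: -10011 ←essential
  m52: 1-0100,11-100
  m56: -11-00 ←essential
  m60: -11-00,-1110-,11-100
  m61: --1101,-1110-
Essential: --1101, -00-00, -00111, -10011, -11-00, 00--11, 01-101, 011--0, 101010
Petrick residual → 0-00-0, 1-0100
Min cover (11 terms): cde'f + b'c'e'f' + b'c'def + bc'd'ef + bce'f' + a'c'd'f' + a'b'ef + a'bde'f + a'bcf' + ac'de'f' + ab'cd'ef'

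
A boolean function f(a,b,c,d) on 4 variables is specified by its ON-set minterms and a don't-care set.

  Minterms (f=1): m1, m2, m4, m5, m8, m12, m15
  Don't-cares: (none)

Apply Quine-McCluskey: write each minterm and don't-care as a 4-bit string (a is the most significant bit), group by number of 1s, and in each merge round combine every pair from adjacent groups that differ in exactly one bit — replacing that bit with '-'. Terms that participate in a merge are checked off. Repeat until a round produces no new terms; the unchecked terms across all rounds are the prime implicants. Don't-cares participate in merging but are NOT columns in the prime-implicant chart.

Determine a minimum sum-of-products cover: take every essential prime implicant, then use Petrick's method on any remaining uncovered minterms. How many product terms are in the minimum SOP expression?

size-2^0 implicants → 0001(✓)  0010  0100(✓)  0101(✓)  1000(✓)  1100(✓)  1111
size-2^1 implicants → -100  0-01  010-  1-00
Unchecked terms (primes): -100, 0-01, 0010, 010-, 1-00, 1111
Minterm coverage:
  m1 ⊆ 0-01 [E]
  m2 ⊆ 0010 [E]
  m4 ⊆ -100,010-
  m5 ⊆ 0-01,010-
  m8 ⊆ 1-00 [E]
  m12 ⊆ -100,1-00
  m15 ⊆ 1111 [E]
E = {0-01, 0010, 1-00, 1111}
Petrick residual → -100
Cover = bc'd' + a'c'd + a'b'cd' + ac'd' + abcd  |cover|=5

5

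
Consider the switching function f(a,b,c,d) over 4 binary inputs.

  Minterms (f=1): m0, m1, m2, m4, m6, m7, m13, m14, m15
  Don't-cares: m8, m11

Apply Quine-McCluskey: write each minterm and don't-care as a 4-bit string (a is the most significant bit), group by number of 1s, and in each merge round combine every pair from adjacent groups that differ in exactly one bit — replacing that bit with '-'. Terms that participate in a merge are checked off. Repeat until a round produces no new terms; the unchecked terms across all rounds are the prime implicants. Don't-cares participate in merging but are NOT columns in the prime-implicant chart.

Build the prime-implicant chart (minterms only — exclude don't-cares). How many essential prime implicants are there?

4

[col 0] 0000*, 0001*, 0010*, 0100*, 0110*, 0111*, 1000*, 1011*, 1101*, 1110*, 1111*
[col 1] -000, -110*, -111*, 0-00*, 0-10*, 00-0*, 000-, 01-0*, 011-*, 1-11, 11-1, 111-*
[col 2] -11-, 0--0
Prime implicants: -000, -11-, 0--0, 000-, 1-11, 11-1
PI chart (minterm → PIs covering it):
  0 | -000,0--0,000-
  1 | 000-  (sole → essential)
  2 | 0--0  (sole → essential)
  4 | 0--0  (sole → essential)
  6 | -11-,0--0
  7 | -11-  (sole → essential)
  13 | 11-1  (sole → essential)
  14 | -11-  (sole → essential)
  15 | -11-,1-11,11-1
Essential prime implicants: -11-, 0--0, 000-, 11-1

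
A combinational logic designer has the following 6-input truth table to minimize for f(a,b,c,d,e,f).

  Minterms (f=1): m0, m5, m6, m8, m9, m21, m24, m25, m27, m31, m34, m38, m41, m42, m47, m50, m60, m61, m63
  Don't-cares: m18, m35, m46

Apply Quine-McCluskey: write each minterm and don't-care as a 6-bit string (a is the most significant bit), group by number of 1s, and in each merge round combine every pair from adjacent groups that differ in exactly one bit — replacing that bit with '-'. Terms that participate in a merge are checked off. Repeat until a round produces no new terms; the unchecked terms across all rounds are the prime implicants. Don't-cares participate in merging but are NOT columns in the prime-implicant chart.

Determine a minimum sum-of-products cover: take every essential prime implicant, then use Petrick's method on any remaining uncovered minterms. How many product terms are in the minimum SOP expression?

10

Round 0: 000000✓ 000101✓ 000110✓ 001000✓ 001001✓ 010010✓ 010101✓ 011000✓ 011001✓ 011011✓ 011111✓ 100010✓ 100011✓ 100110✓ 101001✓ 101010✓ 101110✓ 101111✓ 110010✓ 111100✓ 111101✓ 111111✓
Round 1: -00110 -01001 -10010 -11111 0-0101 0-1000✓ 0-1001✓ 00-000 00100-✓ 011-11 0110-1 01100-✓ 1-0010 1-1111 10-010✓ 10-110✓ 100-10✓ 10001- 101-10✓ 10111- 1111-1 11110-
Round 2: 0-100- 10--10
PIs = {-00110, -01001, -10010, -11111, 0-0101, 0-100-, 00-000, 011-11, 0110-1, 1-0010, 1-1111, 10--10, 10001-, 10111-, 1111-1, 11110-}
Coverage chart:
  m0: 00-000 ←essential
  m5: 0-0101 ←essential
  m6: -00110 ←essential
  m8: 0-100-,00-000
  m9: -01001,0-100-
  m21: 0-0101 ←essential
  m24: 0-100- ←essential
  m25: 0-100-,0110-1
  m27: 011-11,0110-1
  m31: -11111,011-11
  m34: 1-0010,10--10,10001-
  m38: -00110,10--10
  m41: -01001 ←essential
  m42: 10--10 ←essential
  m47: 1-1111,10111-
  m50: -10010,1-0010
  m60: 11110- ←essential
  m61: 1111-1,11110-
  m63: -11111,1-1111,1111-1
Essential: -00110, -01001, 0-0101, 0-100-, 00-000, 10--10, 11110-
Petrick residual → -10010, 011-11, 1-1111
Min cover (10 terms): b'c'def' + b'cd'e'f + bc'd'ef' + a'c'de'f + a'cd'e' + a'b'd'e'f' + a'bcef + acdef + ab'ef' + abcde'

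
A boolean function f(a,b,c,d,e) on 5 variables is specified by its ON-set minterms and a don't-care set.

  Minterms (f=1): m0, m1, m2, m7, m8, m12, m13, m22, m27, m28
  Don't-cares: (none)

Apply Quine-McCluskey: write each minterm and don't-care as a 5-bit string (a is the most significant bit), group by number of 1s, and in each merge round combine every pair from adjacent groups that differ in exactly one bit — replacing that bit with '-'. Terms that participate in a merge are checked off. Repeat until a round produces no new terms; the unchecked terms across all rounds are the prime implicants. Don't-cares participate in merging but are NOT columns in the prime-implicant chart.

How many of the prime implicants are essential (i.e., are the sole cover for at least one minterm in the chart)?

7

Round 0: 00000✓ 00001✓ 00010✓ 00111 01000✓ 01100✓ 01101✓ 10110 11011 11100✓
Round 1: -1100 0-000 000-0 0000- 01-00 0110-
PIs = {-1100, 0-000, 000-0, 0000-, 00111, 01-00, 0110-, 10110, 11011}
Coverage chart:
  m0: 0-000,000-0,0000-
  m1: 0000- ←essential
  m2: 000-0 ←essential
  m7: 00111 ←essential
  m8: 0-000,01-00
  m12: -1100,01-00,0110-
  m13: 0110- ←essential
  m22: 10110 ←essential
  m27: 11011 ←essential
  m28: -1100 ←essential
Essential: -1100, 000-0, 0000-, 00111, 0110-, 10110, 11011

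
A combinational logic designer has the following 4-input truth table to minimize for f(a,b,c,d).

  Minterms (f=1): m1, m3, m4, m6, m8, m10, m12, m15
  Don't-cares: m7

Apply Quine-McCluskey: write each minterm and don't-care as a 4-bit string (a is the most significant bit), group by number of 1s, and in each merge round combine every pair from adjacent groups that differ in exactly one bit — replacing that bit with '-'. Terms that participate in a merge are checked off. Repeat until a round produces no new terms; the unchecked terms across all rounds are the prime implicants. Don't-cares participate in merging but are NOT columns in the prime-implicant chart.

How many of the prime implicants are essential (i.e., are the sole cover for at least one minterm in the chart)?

3

Round 0: 0001✓ 0011✓ 0100✓ 0110✓ 0111✓ 1000✓ 1010✓ 1100✓ 1111✓
Round 1: -100 -111 0-11 00-1 01-0 011- 1-00 10-0
PIs = {-100, -111, 0-11, 00-1, 01-0, 011-, 1-00, 10-0}
Coverage chart:
  m1: 00-1 ←essential
  m3: 0-11,00-1
  m4: -100,01-0
  m6: 01-0,011-
  m8: 1-00,10-0
  m10: 10-0 ←essential
  m12: -100,1-00
  m15: -111 ←essential
Essential: -111, 00-1, 10-0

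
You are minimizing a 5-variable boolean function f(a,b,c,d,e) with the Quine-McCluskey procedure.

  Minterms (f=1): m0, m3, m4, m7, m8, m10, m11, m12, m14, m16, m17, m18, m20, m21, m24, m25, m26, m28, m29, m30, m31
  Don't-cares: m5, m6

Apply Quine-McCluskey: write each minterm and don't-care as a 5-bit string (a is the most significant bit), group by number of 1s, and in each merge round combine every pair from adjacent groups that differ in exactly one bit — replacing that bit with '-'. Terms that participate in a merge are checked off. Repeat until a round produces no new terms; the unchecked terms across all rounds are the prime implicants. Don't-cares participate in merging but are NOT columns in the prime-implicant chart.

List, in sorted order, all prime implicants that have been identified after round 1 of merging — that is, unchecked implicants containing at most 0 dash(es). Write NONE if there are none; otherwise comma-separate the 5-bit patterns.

NONE

size-2^0 implicants → 00000(✓)  00011(✓)  00100(✓)  00101(✓)  00110(✓)  00111(✓)  01000(✓)  01010(✓)  01011(✓)  01100(✓)  01110(✓)  10000(✓)  10001(✓)  10010(✓)  10100(✓)  10101(✓)  11000(✓)  11001(✓)  11010(✓)  11100(✓)  11101(✓)  11110(✓)  11111(✓)
size-2^1 implicants → -0000(✓)  -0100(✓)  -0101(✓)  -1000(✓)  -1010(✓)  -1100(✓)  -1110(✓)  0-000(✓)  0-011  0-100(✓)  0-110(✓)  00-00(✓)  00-11  001-0(✓)  001-1(✓)  0010-(✓)  0011-(✓)  01-00(✓)  01-10(✓)  010-0(✓)  0101-  011-0(✓)  1-000(✓)  1-001(✓)  1-010(✓)  1-100(✓)  1-101(✓)  10-00(✓)  10-01(✓)  100-0(✓)  1000-(✓)  1010-(✓)  11-00(✓)  11-01(✓)  11-10(✓)  110-0(✓)  1100-(✓)  111-0(✓)  111-1(✓)  1110-(✓)  1111-(✓)
size-2^2 implicants → --000(✓)  --100(✓)  -0-00(✓)  -010-  -1-00(✓)  -1-10(✓)  -10-0(✓)  -11-0(✓)  0--00(✓)  0-1-0  001--  01--0(✓)  1--00(✓)  1--01(✓)  1-0-0  1-00-(✓)  1-10-(✓)  10-0-(✓)  11--0(✓)  11-0-(✓)  111--
size-2^3 implicants → ---00  -1--0  1--0-
Unchecked terms (primes): ---00, -010-, -1--0, 0-011, 0-1-0, 00-11, 001--, 0101-, 1--0-, 1-0-0, 111--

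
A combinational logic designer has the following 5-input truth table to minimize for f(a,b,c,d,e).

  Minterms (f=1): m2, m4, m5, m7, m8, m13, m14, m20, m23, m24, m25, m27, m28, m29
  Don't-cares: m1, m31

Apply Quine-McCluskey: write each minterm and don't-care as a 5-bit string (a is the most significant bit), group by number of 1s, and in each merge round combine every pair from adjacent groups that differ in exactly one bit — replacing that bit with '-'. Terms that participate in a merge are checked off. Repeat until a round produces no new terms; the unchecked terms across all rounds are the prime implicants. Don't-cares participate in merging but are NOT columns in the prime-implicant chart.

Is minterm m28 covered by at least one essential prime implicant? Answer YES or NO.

NO

size-2^0 implicants → 00001(✓)  00010  00100(✓)  00101(✓)  00111(✓)  01000(✓)  01101(✓)  01110  10100(✓)  10111(✓)  11000(✓)  11001(✓)  11011(✓)  11100(✓)  11101(✓)  11111(✓)
size-2^1 implicants → -0100  -0111  -1000  -1101  0-101  00-01  001-1  0010-  1-100  1-111  11-00(✓)  11-01(✓)  11-11(✓)  110-1(✓)  1100-(✓)  111-1(✓)  1110-(✓)
size-2^2 implicants → 11--1  11-0-
Unchecked terms (primes): -0100, -0111, -1000, -1101, 0-101, 00-01, 00010, 001-1, 0010-, 01110, 1-100, 1-111, 11--1, 11-0-
Minterm coverage:
  m2 ⊆ 00010 [E]
  m4 ⊆ -0100,0010-
  m5 ⊆ 0-101,00-01,001-1,0010-
  m7 ⊆ -0111,001-1
  m8 ⊆ -1000 [E]
  m13 ⊆ -1101,0-101
  m14 ⊆ 01110 [E]
  m20 ⊆ -0100,1-100
  m23 ⊆ -0111,1-111
  m24 ⊆ -1000,11-0-
  m25 ⊆ 11--1,11-0-
  m27 ⊆ 11--1 [E]
  m28 ⊆ 1-100,11-0-
  m29 ⊆ -1101,11--1,11-0-
E = {-1000, 00010, 01110, 11--1}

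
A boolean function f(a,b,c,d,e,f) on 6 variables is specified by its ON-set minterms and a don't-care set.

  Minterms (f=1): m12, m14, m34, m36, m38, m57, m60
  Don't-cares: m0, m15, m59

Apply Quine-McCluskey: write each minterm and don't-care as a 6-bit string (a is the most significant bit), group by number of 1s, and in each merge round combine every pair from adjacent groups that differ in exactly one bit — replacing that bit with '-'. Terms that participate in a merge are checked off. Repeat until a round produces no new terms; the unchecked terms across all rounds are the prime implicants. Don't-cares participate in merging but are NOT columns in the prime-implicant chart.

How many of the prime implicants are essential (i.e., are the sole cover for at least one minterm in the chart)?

Round 0: 000000 001100✓ 001110✓ 001111✓ 100010✓ 100100✓ 100110✓ 111001✓ 111011✓ 111100
Round 1: 0011-0 00111- 100-10 1001-0 1110-1
PIs = {000000, 0011-0, 00111-, 100-10, 1001-0, 1110-1, 111100}
Coverage chart:
  m12: 0011-0 ←essential
  m14: 0011-0,00111-
  m34: 100-10 ←essential
  m36: 1001-0 ←essential
  m38: 100-10,1001-0
  m57: 1110-1 ←essential
  m60: 111100 ←essential
Essential: 0011-0, 100-10, 1001-0, 1110-1, 111100

5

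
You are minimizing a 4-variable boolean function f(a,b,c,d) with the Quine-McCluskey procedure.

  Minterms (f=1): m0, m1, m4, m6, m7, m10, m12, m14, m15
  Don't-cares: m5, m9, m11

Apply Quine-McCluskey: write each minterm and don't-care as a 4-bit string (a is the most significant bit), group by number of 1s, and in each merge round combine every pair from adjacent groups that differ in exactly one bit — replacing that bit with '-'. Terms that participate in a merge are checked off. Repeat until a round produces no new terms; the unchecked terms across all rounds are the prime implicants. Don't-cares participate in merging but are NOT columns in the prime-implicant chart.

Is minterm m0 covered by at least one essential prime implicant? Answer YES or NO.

YES

size-2^0 implicants → 0000(✓)  0001(✓)  0100(✓)  0101(✓)  0110(✓)  0111(✓)  1001(✓)  1010(✓)  1011(✓)  1100(✓)  1110(✓)  1111(✓)
size-2^1 implicants → -001  -100(✓)  -110(✓)  -111(✓)  0-00(✓)  0-01(✓)  000-(✓)  01-0(✓)  01-1(✓)  010-(✓)  011-(✓)  1-10(✓)  1-11(✓)  10-1  101-(✓)  11-0(✓)  111-(✓)
size-2^2 implicants → -1-0  -11-  0-0-  01--  1-1-
Unchecked terms (primes): -001, -1-0, -11-, 0-0-, 01--, 1-1-, 10-1
Minterm coverage:
  m0 ⊆ 0-0- [E]
  m1 ⊆ -001,0-0-
  m4 ⊆ -1-0,0-0-,01--
  m6 ⊆ -1-0,-11-,01--
  m7 ⊆ -11-,01--
  m10 ⊆ 1-1- [E]
  m12 ⊆ -1-0 [E]
  m14 ⊆ -1-0,-11-,1-1-
  m15 ⊆ -11-,1-1-
E = {-1-0, 0-0-, 1-1-}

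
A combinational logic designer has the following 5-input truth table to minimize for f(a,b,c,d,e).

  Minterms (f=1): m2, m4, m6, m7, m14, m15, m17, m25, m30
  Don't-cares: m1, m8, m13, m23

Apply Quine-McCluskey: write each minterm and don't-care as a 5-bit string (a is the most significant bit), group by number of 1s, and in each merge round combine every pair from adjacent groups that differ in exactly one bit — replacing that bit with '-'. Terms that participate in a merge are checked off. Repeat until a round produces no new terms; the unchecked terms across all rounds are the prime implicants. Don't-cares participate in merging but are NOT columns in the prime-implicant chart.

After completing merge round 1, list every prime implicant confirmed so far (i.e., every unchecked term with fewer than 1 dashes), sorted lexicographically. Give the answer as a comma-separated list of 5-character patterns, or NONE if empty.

size-2^0 implicants → 00001(✓)  00010(✓)  00100(✓)  00110(✓)  00111(✓)  01000  01101(✓)  01110(✓)  01111(✓)  10001(✓)  10111(✓)  11001(✓)  11110(✓)
size-2^1 implicants → -0001  -0111  -1110  0-110(✓)  0-111(✓)  00-10  001-0  0011-(✓)  011-1  0111-(✓)  1-001
size-2^2 implicants → 0-11-
Unchecked terms (primes): -0001, -0111, -1110, 0-11-, 00-10, 001-0, 01000, 011-1, 1-001

01000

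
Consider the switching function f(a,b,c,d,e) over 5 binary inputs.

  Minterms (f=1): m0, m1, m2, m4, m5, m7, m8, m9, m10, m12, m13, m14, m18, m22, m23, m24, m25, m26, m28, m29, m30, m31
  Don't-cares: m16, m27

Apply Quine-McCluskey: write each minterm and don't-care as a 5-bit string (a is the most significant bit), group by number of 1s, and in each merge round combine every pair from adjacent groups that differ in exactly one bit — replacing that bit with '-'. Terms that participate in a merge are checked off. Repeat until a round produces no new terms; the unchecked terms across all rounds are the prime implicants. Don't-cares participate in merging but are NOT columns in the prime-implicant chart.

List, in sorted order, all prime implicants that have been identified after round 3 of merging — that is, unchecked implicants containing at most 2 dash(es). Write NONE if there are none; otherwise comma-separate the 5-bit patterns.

-0111, 001-1, 1--10, 1-11-

size-2^0 implicants → 00000(✓)  00001(✓)  00010(✓)  00100(✓)  00101(✓)  00111(✓)  01000(✓)  01001(✓)  01010(✓)  01100(✓)  01101(✓)  01110(✓)  10000(✓)  10010(✓)  10110(✓)  10111(✓)  11000(✓)  11001(✓)  11010(✓)  11011(✓)  11100(✓)  11101(✓)  11110(✓)  11111(✓)
size-2^1 implicants → -0000(✓)  -0010(✓)  -0111  -1000(✓)  -1001(✓)  -1010(✓)  -1100(✓)  -1101(✓)  -1110(✓)  0-000(✓)  0-001(✓)  0-010(✓)  0-100(✓)  0-101(✓)  00-00(✓)  00-01(✓)  000-0(✓)  0000-(✓)  001-1  0010-(✓)  01-00(✓)  01-01(✓)  01-10(✓)  010-0(✓)  0100-(✓)  011-0(✓)  0110-(✓)  1-000(✓)  1-010(✓)  1-110(✓)  1-111(✓)  10-10(✓)  100-0(✓)  1011-(✓)  11-00(✓)  11-01(✓)  11-10(✓)  11-11(✓)  110-0(✓)  110-1(✓)  1100-(✓)  1101-(✓)  111-0(✓)  111-1(✓)  1110-(✓)  1111-(✓)
size-2^2 implicants → --000(✓)  --010(✓)  -00-0(✓)  -1-00(✓)  -1-01(✓)  -1-10(✓)  -10-0(✓)  -100-(✓)  -11-0(✓)  -110-(✓)  0--00(✓)  0--01(✓)  0-0-0(✓)  0-00-(✓)  0-10-(✓)  00-0-(✓)  01--0(✓)  01-0-(✓)  1--10  1-0-0(✓)  1-11-  11--0(✓)  11--1(✓)  11-0-(✓)  11-1-(✓)  110--(✓)  111--(✓)
size-2^3 implicants → --0-0  -1--0  -1-0-  0--0-  11---
Unchecked terms (primes): --0-0, -0111, -1--0, -1-0-, 0--0-, 001-1, 1--10, 1-11-, 11---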